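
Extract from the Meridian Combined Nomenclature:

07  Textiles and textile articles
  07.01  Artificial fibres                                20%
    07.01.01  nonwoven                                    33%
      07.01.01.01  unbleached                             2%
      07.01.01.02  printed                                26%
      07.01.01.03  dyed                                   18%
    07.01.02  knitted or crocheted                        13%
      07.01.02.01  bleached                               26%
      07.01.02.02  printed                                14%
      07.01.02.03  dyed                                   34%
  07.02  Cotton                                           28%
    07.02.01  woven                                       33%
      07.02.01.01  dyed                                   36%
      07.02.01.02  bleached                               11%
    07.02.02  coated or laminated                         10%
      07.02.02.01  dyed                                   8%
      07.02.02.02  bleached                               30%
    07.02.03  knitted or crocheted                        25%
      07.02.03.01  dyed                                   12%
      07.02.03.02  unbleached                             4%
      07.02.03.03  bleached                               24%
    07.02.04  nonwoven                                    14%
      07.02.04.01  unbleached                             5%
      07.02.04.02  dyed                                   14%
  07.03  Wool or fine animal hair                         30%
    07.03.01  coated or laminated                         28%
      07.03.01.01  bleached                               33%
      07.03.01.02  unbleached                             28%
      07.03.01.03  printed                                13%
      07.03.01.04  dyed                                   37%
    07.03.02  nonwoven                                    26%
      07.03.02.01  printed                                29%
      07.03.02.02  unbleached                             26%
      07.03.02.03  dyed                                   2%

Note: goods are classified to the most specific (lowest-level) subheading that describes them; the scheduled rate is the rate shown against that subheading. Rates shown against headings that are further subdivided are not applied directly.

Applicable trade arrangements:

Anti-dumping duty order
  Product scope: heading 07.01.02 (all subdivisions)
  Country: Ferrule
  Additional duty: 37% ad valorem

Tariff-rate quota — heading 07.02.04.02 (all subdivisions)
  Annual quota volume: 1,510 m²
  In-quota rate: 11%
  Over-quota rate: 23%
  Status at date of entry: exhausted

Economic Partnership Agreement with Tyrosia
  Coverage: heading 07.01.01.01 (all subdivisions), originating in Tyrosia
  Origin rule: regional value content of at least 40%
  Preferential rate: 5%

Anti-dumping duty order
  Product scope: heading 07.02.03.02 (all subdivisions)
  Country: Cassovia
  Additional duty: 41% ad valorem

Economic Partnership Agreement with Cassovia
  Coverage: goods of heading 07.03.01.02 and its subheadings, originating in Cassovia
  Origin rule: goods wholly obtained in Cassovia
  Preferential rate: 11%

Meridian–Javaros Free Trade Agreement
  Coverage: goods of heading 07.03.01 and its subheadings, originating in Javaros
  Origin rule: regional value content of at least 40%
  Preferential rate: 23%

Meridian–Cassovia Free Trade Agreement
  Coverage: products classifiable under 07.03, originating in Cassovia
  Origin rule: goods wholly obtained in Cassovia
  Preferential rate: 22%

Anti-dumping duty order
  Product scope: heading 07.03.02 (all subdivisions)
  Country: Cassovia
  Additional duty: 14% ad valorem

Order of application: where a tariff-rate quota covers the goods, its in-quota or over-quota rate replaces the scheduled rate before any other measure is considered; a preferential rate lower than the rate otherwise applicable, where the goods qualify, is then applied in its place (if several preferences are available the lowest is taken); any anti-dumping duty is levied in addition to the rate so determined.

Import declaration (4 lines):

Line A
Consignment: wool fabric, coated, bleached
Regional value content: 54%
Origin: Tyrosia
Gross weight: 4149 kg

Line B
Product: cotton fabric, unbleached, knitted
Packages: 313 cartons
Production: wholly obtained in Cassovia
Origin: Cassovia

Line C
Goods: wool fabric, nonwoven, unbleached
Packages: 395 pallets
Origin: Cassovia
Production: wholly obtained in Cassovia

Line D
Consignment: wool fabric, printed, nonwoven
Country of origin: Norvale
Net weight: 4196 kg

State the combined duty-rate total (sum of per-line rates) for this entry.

143%

Line A: wool → 07.03; coated → 07.03.01; bleached → 07.03.01.01. Scheduled 33%. Tyrosia agreement on 07.01.01.01: 07.03.01.01 not covered. → 33%.
Line B: cotton → 07.02; knitted → 07.02.03; unbleached → 07.02.03.02. Scheduled 4%. Cassovia agreement on 07.03.01.02: 07.02.03.02 not covered; Cassovia agreement on 07.03: 07.02.03.02 not covered; anti-dumping (Cassovia, 07.02.03.02): +41%; total 4% + 41% = 45%. → 45%.
Line C: wool → 07.03; nonwoven → 07.03.02; unbleached → 07.03.02.02. Scheduled 26%. Cassovia agreement on 07.03.01.02: 07.03.02.02 not covered; Cassovia agreement on 07.03: wholly obtained → 22% available; preferential 22%; anti-dumping (Cassovia, 07.03.02): +14%; total 22% + 14% = 36%. → 36%.
Line D: wool → 07.03; nonwoven → 07.03.02; printed → 07.03.02.01. Scheduled 29%. No special measure applies. → 29%.
Sum: 33% + 45% + 36% + 29% = 143%.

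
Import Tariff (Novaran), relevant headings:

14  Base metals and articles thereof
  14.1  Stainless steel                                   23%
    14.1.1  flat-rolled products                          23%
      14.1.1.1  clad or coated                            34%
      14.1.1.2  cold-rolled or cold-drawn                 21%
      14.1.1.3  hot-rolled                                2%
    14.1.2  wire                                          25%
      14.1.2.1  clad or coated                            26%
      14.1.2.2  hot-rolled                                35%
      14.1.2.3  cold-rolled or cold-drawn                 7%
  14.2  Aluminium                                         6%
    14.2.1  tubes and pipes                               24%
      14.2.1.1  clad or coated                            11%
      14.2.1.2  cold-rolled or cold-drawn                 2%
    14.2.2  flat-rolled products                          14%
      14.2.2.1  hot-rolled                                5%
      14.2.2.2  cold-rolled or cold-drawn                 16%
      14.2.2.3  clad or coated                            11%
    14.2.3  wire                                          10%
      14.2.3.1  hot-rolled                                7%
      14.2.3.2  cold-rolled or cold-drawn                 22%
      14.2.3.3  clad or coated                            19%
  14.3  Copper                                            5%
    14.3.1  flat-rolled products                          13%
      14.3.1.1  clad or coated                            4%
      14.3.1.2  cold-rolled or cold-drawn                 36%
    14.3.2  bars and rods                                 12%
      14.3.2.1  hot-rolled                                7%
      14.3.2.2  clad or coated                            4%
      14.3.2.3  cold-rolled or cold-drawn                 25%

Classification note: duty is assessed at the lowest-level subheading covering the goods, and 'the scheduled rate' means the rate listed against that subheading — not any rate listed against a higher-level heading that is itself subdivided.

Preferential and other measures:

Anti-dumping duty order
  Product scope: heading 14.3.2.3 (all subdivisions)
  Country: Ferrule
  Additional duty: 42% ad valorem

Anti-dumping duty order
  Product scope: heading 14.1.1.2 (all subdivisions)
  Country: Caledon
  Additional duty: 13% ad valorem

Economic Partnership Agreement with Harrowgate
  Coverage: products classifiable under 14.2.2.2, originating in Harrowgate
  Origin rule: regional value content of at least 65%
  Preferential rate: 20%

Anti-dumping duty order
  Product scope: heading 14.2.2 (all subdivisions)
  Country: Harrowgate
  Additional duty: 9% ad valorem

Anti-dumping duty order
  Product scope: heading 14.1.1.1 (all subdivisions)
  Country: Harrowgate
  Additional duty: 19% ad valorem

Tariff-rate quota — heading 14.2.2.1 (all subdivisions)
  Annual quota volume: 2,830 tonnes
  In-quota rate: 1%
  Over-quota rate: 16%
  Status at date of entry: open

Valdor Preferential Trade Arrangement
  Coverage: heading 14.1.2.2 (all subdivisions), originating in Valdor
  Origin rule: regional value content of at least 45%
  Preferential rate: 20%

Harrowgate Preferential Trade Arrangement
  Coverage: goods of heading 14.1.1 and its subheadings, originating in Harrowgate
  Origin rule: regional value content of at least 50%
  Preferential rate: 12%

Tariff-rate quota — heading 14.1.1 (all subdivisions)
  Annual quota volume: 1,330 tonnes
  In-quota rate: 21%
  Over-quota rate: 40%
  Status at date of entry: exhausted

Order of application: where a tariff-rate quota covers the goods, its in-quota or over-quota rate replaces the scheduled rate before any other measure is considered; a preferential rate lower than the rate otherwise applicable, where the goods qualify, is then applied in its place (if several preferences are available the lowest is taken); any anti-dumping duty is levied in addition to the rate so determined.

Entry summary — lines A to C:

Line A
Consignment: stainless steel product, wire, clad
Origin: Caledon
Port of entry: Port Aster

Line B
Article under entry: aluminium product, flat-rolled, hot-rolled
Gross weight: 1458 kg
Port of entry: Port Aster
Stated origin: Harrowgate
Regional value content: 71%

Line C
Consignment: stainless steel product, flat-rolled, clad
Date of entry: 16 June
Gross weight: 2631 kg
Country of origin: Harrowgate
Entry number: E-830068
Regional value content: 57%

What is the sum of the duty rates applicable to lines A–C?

67%

Line A: stainless steel → 14.1; wire → 14.1.2; clad → 14.1.2.1. Scheduled 26%. No special measure applies. → 26%.
Line B: aluminium → 14.2; flat-rolled → 14.2.2; hot-rolled → 14.2.2.1. Scheduled 5%. quota on 14.2.2.1 open → in-quota 1%; Harrowgate agreement on 14.2.2.2: 14.2.2.1 not covered; Harrowgate agreement on 14.1.1: 14.2.2.1 not covered; anti-dumping (Harrowgate, 14.2.2): +9%; total 1% + 9% = 10%. → 10%.
Line C: stainless steel → 14.1; flat-rolled → 14.1.1; clad → 14.1.1.1. Scheduled 34%. quota on 14.1.1 exhausted → over-quota 40%; Harrowgate agreement on 14.2.2.2: 14.1.1.1 not covered; Harrowgate agreement on 14.1.1: RVC ≥ 50% → 12% available; preferential 12%; anti-dumping (Harrowgate, 14.1.1.1): +19%; total 12% + 19% = 31%. → 31%.
Sum: 26% + 10% + 31% = 67%.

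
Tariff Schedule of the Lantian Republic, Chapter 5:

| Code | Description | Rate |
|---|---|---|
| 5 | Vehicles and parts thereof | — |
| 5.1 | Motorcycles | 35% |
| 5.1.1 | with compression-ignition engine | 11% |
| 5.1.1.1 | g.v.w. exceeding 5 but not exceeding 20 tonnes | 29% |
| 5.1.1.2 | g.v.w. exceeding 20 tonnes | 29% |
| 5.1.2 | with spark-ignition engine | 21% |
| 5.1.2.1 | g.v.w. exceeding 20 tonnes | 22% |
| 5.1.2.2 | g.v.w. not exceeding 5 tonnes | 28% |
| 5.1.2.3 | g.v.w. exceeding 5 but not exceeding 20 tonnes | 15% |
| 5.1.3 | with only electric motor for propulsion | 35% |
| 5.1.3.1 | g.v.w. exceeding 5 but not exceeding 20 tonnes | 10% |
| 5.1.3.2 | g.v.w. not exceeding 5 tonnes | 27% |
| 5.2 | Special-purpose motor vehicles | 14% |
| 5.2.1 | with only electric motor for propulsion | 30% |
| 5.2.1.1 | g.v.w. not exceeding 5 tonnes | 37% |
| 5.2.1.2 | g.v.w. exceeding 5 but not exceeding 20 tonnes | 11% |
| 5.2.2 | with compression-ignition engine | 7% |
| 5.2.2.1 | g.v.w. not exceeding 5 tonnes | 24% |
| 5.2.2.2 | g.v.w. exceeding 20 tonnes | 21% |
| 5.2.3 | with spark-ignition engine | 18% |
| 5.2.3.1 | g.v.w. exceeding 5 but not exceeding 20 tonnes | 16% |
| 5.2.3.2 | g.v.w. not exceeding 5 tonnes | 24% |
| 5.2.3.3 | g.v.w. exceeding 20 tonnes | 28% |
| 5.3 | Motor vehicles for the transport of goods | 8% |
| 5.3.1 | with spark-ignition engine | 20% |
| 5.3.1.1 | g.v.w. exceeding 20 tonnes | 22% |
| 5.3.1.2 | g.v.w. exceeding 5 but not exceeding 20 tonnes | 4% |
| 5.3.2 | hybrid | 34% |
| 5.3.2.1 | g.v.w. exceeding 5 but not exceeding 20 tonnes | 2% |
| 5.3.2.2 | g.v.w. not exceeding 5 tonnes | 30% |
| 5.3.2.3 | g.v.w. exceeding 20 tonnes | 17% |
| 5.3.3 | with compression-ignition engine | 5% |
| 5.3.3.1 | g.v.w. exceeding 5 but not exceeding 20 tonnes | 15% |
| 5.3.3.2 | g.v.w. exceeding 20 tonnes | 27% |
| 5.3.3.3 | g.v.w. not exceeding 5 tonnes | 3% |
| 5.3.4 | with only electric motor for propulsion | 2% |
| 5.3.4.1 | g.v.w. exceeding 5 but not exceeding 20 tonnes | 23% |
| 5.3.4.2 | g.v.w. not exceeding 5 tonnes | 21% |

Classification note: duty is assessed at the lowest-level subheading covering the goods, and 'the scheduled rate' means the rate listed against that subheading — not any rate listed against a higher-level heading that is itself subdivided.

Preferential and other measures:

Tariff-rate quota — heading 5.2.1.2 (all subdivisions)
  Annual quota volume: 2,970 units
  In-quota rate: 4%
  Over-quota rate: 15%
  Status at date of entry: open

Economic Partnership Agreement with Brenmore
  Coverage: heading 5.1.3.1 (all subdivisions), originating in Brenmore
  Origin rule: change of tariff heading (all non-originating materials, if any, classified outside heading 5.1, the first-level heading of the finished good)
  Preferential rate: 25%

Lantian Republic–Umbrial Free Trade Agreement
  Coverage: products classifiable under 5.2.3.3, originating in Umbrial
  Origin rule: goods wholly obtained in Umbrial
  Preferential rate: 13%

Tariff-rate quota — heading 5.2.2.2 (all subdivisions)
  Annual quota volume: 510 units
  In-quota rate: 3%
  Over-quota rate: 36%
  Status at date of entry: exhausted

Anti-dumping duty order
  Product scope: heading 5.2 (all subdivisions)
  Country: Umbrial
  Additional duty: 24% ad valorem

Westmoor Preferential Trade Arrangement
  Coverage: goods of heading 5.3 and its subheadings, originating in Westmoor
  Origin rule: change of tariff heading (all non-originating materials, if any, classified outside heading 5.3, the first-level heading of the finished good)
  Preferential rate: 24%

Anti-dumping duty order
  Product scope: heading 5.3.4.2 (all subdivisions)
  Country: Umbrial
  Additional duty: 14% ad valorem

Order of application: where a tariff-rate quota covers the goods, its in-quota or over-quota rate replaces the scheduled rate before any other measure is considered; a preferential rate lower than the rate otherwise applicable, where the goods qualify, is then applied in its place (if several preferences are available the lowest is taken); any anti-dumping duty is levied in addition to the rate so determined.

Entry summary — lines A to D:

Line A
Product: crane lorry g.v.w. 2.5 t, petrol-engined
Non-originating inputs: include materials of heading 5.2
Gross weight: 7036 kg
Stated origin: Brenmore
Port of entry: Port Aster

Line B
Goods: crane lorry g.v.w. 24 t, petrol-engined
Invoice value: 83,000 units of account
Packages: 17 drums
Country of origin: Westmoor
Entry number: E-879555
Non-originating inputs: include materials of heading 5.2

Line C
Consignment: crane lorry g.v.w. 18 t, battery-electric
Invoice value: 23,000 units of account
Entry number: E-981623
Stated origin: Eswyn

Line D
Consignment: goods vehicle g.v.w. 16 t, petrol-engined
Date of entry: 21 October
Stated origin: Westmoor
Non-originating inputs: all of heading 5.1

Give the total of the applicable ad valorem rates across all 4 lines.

60%

Line A: crane lorry → 5.2; petrol-engined → 5.2.3; g.v.w. 2.5 t → 5.2.3.2. Scheduled 24%. Brenmore agreement on 5.1.3.1: 5.2.3.2 not covered. → 24%.
Line B: crane lorry → 5.2; petrol-engined → 5.2.3; g.v.w. 24 t → 5.2.3.3. Scheduled 28%. Westmoor agreement on 5.3: 5.2.3.3 not covered. → 28%.
Line C: crane lorry → 5.2; battery-electric → 5.2.1; g.v.w. 18 t → 5.2.1.2. Scheduled 11%. quota on 5.2.1.2 open → in-quota 4%. → 4%.
Line D: goods vehicle → 5.3; petrol-engined → 5.3.1; g.v.w. 16 t → 5.3.1.2. Scheduled 4%. Westmoor agreement on 5.3: CTH met → 24% available; preference 24% not lower than 4% → no reduction. → 4%.
Sum: 24% + 28% + 4% + 4% = 60%.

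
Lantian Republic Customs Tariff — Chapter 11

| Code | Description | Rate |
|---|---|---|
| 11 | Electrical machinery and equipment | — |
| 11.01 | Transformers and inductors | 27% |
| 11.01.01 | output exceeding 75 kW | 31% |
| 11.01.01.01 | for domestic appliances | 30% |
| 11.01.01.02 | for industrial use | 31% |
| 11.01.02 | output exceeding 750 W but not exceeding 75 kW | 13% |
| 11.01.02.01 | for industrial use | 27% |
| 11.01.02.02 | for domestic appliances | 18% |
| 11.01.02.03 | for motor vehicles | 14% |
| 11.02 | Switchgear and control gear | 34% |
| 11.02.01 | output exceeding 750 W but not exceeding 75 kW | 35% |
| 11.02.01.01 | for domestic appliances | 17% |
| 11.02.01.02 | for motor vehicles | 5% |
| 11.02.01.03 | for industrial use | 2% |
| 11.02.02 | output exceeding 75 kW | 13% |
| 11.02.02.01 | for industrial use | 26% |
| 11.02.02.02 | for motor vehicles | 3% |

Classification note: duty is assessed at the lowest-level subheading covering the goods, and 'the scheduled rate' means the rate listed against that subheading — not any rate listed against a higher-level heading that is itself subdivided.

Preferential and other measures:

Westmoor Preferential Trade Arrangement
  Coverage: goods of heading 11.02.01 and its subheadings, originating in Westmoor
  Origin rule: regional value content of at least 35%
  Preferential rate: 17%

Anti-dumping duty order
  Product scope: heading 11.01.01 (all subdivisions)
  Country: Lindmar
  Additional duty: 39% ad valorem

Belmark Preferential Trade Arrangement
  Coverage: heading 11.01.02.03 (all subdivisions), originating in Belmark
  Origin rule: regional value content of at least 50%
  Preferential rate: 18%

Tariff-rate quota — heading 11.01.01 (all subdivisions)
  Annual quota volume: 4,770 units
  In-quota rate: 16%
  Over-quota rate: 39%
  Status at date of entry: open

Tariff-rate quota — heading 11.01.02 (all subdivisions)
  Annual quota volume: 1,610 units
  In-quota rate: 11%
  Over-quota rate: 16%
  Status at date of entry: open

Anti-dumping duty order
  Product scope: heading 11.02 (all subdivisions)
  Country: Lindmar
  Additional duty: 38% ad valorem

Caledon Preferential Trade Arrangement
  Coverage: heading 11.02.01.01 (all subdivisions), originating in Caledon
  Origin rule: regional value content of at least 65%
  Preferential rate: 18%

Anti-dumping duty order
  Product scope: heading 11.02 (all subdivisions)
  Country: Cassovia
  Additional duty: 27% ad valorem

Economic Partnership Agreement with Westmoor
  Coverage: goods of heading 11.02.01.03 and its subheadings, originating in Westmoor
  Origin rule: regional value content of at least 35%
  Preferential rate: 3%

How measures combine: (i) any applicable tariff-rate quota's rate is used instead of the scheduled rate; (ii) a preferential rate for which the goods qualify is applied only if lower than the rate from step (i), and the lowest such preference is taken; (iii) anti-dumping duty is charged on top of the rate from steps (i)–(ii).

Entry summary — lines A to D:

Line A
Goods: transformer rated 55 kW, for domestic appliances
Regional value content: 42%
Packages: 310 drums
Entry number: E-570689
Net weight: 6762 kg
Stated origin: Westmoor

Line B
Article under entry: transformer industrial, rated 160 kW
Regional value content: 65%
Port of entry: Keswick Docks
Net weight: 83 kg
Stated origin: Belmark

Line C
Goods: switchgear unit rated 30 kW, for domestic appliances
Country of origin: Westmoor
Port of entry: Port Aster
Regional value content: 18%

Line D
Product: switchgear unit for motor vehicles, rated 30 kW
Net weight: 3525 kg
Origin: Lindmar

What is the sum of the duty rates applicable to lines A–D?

Line A: transformer → 11.01; rated 55 kW → 11.01.02; for domestic appliances → 11.01.02.02. Scheduled 18%. quota on 11.01.02 open → in-quota 11%; Westmoor agreement on 11.02.01: 11.01.02.02 not covered; Westmoor agreement on 11.02.01.03: 11.01.02.02 not covered. → 11%.
Line B: transformer → 11.01; rated 160 kW → 11.01.01; industrial → 11.01.01.02. Scheduled 31%. quota on 11.01.01 open → in-quota 16%; Belmark agreement on 11.01.02.03: 11.01.01.02 not covered. → 16%.
Line C: switchgear unit → 11.02; rated 30 kW → 11.02.01; for domestic appliances → 11.02.01.01. Scheduled 17%. Westmoor agreement on 11.02.01: RVC < 35%; Westmoor agreement on 11.02.01.03: 11.02.01.01 not covered. → 17%.
Line D: switchgear unit → 11.02; rated 30 kW → 11.02.01; for motor vehicles → 11.02.01.02. Scheduled 5%. anti-dumping (Lindmar, 11.02): +38%; total 5% + 38% = 43%. → 43%.
Sum: 11% + 16% + 17% + 43% = 87%.

87%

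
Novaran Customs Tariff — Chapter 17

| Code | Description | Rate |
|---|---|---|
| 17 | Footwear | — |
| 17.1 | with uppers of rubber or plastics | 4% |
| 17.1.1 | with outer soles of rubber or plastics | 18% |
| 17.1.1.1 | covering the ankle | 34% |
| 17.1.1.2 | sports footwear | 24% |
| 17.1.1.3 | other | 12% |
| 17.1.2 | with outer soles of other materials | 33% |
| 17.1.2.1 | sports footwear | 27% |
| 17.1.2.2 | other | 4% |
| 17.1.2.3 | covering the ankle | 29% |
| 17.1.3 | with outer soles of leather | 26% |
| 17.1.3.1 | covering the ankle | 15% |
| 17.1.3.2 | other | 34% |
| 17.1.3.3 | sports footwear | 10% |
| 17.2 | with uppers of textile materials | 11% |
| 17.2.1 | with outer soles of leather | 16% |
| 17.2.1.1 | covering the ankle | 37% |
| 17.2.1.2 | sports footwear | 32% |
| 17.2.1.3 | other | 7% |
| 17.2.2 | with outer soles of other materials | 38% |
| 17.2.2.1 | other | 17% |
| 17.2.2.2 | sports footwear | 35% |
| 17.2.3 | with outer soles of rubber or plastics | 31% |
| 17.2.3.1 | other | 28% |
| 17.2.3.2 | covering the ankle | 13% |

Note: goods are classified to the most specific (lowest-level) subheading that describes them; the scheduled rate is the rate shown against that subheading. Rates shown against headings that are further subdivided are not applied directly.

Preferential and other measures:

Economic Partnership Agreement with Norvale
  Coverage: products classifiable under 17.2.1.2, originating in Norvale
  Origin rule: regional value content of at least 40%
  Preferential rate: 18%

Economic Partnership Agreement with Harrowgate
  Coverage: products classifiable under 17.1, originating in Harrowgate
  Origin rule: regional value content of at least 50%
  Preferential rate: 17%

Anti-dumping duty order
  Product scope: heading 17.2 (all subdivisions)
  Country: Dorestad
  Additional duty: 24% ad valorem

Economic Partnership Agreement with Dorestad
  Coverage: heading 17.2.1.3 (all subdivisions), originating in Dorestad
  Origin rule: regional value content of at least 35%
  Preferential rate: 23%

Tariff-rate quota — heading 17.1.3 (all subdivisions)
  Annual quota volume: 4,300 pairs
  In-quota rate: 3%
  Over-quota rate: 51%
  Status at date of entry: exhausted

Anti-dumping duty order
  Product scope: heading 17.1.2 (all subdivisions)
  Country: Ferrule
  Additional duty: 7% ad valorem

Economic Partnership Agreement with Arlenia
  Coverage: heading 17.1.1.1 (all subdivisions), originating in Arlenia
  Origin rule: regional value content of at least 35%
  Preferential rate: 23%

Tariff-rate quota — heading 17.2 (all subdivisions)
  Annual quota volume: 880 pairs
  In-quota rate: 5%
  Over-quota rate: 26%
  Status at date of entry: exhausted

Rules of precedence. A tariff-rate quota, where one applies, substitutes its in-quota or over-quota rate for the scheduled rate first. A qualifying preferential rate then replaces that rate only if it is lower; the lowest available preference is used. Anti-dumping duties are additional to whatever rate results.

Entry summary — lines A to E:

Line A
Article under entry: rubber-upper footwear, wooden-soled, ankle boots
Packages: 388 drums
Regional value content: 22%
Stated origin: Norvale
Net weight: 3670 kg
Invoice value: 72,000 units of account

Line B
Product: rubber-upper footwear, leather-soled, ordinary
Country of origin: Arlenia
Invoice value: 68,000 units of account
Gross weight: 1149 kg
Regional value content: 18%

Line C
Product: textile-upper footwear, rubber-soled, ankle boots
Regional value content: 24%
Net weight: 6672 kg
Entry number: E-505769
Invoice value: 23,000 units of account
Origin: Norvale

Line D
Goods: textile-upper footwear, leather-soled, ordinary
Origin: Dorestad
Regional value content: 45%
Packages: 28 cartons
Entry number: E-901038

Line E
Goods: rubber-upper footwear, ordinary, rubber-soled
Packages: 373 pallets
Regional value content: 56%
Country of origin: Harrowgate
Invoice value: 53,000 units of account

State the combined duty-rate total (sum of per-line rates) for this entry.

Line A: rubber-upper → 17.1; wooden-soled → 17.1.2; ankle boots → 17.1.2.3. Scheduled 29%. Norvale agreement on 17.2.1.2: 17.1.2.3 not covered. → 29%.
Line B: rubber-upper → 17.1; leather-soled → 17.1.3; ordinary → 17.1.3.2. Scheduled 34%. quota on 17.1.3 exhausted → over-quota 51%; Arlenia agreement on 17.1.1.1: 17.1.3.2 not covered. → 51%.
Line C: textile-upper → 17.2; rubber-soled → 17.2.3; ankle boots → 17.2.3.2. Scheduled 13%. quota on 17.2 exhausted → over-quota 26%; Norvale agreement on 17.2.1.2: 17.2.3.2 not covered. → 26%.
Line D: textile-upper → 17.2; leather-soled → 17.2.1; ordinary → 17.2.1.3. Scheduled 7%. quota on 17.2 exhausted → over-quota 26%; Dorestad agreement on 17.2.1.3: RVC ≥ 35% → 23% available; preferential 23%; anti-dumping (Dorestad, 17.2): +24%; total 23% + 24% = 47%. → 47%.
Line E: rubber-upper → 17.1; rubber-soled → 17.1.1; ordinary → 17.1.1.3. Scheduled 12%. Harrowgate agreement on 17.1: RVC ≥ 50% → 17% available; preference 17% not lower than 12% → no reduction. → 12%.
Sum: 29% + 51% + 26% + 47% + 12% = 165%.

165%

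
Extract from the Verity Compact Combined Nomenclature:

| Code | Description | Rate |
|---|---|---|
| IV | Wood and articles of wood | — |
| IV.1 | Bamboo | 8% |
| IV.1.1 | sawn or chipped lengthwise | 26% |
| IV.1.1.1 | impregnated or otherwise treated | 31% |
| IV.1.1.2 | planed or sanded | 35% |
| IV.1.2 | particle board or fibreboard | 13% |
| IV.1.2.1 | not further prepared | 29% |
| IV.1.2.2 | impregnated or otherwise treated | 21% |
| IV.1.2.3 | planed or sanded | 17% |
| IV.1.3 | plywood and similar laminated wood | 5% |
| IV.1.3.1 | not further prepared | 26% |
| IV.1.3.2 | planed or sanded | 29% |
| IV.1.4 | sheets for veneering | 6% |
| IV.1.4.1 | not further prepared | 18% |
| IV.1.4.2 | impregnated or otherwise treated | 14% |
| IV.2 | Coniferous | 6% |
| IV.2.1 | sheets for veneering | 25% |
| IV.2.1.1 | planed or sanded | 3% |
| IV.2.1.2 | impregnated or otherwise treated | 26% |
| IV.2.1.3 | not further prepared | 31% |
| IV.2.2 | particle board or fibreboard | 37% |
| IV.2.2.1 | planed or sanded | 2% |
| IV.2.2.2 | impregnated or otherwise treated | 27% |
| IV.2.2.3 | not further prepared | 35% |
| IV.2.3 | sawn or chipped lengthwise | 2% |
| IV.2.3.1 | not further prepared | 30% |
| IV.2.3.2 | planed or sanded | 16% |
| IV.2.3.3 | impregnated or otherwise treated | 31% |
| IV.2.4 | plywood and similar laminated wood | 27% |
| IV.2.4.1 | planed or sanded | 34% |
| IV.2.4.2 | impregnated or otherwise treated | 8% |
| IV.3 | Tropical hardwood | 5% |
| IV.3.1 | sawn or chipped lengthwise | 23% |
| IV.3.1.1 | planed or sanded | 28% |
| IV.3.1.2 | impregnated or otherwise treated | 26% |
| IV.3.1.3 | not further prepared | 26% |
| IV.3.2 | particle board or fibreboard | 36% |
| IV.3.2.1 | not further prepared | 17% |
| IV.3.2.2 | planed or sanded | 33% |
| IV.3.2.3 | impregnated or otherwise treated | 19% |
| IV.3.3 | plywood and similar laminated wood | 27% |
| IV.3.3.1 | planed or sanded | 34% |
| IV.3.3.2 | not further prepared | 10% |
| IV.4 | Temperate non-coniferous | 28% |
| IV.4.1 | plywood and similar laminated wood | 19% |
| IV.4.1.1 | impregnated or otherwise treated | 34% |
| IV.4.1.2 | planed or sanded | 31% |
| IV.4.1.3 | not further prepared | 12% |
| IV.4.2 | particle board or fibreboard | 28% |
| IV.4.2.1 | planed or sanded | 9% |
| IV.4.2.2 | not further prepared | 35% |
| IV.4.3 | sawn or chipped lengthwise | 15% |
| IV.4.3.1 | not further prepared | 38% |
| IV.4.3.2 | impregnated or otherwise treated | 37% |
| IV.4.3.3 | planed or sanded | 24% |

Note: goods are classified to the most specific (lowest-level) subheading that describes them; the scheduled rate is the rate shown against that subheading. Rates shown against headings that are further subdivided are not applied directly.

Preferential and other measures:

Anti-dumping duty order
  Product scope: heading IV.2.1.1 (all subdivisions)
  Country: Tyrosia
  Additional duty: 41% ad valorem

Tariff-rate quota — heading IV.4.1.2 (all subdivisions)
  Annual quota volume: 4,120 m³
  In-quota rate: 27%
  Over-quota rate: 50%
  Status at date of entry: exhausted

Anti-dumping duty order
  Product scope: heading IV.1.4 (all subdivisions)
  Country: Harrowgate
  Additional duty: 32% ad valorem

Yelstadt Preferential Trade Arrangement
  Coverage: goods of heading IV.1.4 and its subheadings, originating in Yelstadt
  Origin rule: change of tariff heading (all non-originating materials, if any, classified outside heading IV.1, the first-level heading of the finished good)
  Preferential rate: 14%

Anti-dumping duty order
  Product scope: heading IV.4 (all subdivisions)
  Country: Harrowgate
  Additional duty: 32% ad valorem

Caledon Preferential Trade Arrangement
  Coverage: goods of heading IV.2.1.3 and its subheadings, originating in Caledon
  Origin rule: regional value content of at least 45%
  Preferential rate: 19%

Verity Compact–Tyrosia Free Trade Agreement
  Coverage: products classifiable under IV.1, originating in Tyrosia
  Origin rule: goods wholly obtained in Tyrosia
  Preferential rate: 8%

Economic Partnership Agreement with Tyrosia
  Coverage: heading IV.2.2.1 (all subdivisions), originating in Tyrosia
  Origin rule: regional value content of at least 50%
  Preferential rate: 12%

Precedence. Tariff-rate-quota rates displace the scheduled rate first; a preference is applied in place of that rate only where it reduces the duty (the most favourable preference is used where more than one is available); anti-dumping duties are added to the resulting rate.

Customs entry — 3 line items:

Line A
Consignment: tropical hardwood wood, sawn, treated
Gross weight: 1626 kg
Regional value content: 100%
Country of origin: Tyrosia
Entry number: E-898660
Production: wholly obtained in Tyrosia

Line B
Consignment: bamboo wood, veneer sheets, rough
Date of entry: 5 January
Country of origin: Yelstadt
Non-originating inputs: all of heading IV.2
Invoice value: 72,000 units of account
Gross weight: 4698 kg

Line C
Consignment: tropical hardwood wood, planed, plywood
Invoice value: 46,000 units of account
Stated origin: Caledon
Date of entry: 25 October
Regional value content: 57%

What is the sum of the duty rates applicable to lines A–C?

74%

Line A: tropical hardwood → IV.3; sawn → IV.3.1; treated → IV.3.1.2. Scheduled 26%. Tyrosia agreement on IV.1: IV.3.1.2 not covered; Tyrosia agreement on IV.2.2.1: IV.3.1.2 not covered. → 26%.
Line B: bamboo → IV.1; veneer sheets → IV.1.4; rough → IV.1.4.1. Scheduled 18%. Yelstadt agreement on IV.1.4: CTH met → 14% available; preferential 14%. → 14%.
Line C: tropical hardwood → IV.3; plywood → IV.3.3; planed → IV.3.3.1. Scheduled 34%. Caledon agreement on IV.2.1.3: IV.3.3.1 not covered. → 34%.
Sum: 26% + 14% + 34% = 74%.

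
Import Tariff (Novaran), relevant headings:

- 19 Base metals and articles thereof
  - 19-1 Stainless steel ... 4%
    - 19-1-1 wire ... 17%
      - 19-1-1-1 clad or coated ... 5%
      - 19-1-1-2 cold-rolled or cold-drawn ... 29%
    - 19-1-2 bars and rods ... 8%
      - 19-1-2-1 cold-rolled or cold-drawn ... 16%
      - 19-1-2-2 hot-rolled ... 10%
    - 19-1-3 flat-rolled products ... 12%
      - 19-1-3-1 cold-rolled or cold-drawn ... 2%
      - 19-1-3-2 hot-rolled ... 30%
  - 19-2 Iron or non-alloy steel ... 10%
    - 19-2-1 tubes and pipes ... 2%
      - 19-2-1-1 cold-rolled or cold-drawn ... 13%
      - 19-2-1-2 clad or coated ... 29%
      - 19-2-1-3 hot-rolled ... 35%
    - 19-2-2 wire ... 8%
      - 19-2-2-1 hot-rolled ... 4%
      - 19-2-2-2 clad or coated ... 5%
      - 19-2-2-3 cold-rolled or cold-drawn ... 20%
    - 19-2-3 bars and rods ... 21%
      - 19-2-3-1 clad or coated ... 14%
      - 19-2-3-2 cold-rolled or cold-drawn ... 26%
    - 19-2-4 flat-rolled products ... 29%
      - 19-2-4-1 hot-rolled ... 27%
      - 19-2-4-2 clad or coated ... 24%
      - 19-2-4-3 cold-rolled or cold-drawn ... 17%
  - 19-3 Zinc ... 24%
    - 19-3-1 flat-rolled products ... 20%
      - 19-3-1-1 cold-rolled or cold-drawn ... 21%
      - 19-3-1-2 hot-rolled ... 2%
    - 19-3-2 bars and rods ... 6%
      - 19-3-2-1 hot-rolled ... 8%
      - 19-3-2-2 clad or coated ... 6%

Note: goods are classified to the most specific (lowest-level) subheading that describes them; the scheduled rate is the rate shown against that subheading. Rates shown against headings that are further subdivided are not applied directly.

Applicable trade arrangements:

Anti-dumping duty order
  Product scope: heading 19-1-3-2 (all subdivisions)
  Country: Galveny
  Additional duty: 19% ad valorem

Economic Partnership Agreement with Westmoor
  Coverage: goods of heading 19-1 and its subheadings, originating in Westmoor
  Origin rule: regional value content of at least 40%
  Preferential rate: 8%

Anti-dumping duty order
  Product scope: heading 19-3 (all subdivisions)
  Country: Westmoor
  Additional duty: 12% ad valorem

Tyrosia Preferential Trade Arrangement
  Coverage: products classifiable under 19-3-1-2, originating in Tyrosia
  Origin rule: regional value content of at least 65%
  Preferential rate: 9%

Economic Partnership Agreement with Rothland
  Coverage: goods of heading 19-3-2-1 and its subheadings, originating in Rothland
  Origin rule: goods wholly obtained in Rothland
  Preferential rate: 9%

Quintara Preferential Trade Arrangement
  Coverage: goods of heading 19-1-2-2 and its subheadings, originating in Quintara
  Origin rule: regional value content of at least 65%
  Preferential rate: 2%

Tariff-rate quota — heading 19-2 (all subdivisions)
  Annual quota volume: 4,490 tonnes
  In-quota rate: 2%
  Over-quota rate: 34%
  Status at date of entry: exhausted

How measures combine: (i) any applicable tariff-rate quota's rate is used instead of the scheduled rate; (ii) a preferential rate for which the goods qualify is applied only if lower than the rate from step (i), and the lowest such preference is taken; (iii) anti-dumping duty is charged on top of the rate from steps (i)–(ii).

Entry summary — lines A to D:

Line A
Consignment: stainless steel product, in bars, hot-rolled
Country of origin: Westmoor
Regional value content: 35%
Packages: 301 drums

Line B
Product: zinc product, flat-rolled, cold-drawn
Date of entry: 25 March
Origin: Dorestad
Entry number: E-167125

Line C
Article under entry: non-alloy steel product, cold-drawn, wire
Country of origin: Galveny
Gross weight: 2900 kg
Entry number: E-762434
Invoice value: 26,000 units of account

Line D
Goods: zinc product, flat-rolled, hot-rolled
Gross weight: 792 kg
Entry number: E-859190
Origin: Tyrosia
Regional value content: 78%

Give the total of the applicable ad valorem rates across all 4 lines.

Line A: stainless steel → 19-1; in bars → 19-1-2; hot-rolled → 19-1-2-2. Scheduled 10%. Westmoor agreement on 19-1: RVC < 40%. → 10%.
Line B: zinc → 19-3; flat-rolled → 19-3-1; cold-drawn → 19-3-1-1. Scheduled 21%. No special measure applies. → 21%.
Line C: non-alloy steel → 19-2; wire → 19-2-2; cold-drawn → 19-2-2-3. Scheduled 20%. quota on 19-2 exhausted → over-quota 34%. → 34%.
Line D: zinc → 19-3; flat-rolled → 19-3-1; hot-rolled → 19-3-1-2. Scheduled 2%. Tyrosia agreement on 19-3-1-2: RVC ≥ 65% → 9% available; preference 9% not lower than 2% → no reduction. → 2%.
Sum: 10% + 21% + 34% + 2% = 67%.

67%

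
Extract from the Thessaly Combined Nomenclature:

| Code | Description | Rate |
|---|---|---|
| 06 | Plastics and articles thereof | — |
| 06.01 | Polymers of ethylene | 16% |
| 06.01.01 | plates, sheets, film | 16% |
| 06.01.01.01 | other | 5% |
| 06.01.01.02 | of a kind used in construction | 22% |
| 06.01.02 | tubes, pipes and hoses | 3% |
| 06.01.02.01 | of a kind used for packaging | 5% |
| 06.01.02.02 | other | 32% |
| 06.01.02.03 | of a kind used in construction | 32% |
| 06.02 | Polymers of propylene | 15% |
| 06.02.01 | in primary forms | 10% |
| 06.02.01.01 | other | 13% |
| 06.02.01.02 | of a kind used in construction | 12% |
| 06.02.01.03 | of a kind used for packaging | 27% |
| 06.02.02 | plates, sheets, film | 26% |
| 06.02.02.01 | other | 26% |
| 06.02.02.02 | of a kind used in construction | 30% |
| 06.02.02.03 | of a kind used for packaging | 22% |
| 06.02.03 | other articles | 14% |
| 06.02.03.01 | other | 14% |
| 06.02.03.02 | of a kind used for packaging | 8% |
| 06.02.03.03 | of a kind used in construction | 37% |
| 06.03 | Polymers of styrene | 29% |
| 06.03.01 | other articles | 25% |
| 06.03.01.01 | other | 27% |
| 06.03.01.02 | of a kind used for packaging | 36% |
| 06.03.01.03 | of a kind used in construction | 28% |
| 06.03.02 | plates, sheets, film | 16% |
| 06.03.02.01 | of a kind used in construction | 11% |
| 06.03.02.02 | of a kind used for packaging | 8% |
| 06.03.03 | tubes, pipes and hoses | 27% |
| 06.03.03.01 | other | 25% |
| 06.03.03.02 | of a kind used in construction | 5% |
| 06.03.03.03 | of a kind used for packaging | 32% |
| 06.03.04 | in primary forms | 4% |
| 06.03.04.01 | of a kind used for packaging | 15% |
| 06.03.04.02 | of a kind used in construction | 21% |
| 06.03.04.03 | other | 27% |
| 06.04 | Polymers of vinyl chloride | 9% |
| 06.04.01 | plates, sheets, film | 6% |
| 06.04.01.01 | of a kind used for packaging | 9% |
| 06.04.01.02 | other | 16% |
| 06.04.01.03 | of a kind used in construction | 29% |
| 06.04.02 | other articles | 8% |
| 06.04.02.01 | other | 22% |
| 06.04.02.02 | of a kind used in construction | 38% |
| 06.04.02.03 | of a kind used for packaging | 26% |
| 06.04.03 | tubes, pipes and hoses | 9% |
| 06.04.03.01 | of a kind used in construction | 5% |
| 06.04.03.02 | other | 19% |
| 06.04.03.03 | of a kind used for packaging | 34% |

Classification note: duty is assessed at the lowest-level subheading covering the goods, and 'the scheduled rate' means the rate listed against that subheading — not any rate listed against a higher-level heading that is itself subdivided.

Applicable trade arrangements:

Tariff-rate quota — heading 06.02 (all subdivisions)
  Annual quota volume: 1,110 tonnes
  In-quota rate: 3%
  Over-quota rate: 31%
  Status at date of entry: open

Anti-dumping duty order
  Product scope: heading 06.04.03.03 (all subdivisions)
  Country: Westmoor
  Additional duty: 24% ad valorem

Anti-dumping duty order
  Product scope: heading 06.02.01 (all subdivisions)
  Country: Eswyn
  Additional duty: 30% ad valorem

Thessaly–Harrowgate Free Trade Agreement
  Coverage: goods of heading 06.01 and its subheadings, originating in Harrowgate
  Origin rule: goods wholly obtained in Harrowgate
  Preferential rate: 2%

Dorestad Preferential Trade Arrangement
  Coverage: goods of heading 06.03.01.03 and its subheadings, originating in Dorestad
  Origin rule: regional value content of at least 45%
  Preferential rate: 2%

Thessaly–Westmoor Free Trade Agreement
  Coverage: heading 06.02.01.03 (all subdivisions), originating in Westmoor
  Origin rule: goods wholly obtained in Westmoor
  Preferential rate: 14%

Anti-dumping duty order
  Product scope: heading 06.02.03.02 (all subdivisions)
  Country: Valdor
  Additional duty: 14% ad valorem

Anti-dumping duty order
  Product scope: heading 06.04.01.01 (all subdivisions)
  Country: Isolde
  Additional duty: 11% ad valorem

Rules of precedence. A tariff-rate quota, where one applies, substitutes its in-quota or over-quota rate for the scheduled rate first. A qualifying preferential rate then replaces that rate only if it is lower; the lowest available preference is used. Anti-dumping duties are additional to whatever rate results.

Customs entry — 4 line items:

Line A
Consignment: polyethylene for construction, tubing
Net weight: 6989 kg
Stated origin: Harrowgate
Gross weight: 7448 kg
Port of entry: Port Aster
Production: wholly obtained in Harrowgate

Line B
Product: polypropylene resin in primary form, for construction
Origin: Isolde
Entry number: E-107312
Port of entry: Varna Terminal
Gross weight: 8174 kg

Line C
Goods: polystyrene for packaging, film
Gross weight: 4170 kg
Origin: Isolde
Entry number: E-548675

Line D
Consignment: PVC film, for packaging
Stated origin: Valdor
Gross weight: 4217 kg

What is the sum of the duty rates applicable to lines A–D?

22%

Line A: polyethylene → 06.01; tubing → 06.01.02; for construction → 06.01.02.03. Scheduled 32%. Harrowgate agreement on 06.01: wholly obtained → 2% available; preferential 2%. → 2%.
Line B: polypropylene → 06.02; resin in primary form → 06.02.01; for construction → 06.02.01.02. Scheduled 12%. quota on 06.02 open → in-quota 3%. → 3%.
Line C: polystyrene → 06.03; film → 06.03.02; for packaging → 06.03.02.02. Scheduled 8%. No special measure applies. → 8%.
Line D: PVC → 06.04; film → 06.04.01; for packaging → 06.04.01.01. Scheduled 9%. No special measure applies. → 9%.
Sum: 2% + 3% + 8% + 9% = 22%.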